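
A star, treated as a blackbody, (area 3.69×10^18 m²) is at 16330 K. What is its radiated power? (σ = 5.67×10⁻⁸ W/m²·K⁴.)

P ≈ 1.49×10^28 W

P = σAT⁴ = 5.67×10⁻⁸ × 3.69×10^18 × (16330)⁴ = 5.67×10⁻⁸ × 3.69×10^18 × 7.11×10^16.
P = 1.49×10^28 W.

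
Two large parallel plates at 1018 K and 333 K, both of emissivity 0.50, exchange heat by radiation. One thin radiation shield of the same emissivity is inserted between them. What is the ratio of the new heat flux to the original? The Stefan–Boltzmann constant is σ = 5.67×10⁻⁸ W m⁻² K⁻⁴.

With N identical shields there are N+1 = 2 gaps in series, each with the same radiative resistance, so the flux falls to 1/(N+1) of its unshielded value.

ratio ≈ 0.500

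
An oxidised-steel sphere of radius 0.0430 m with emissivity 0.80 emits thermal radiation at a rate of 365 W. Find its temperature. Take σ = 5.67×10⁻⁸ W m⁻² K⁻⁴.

T ≈ 767 K

A = 4πr² = 4π × (0.0430)² = 0.0232 m².
From P = εσAT⁴, T = (P / εσA)^(1/4) = (365 / (0.80 × 5.67×10⁻⁸ × 0.0232))^(1/4).
T = (3.46×10^11)^(1/4) = 767 K.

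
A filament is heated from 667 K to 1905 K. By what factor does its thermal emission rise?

P ∝ T⁴, so the ratio is (1905/667)⁴ = (2.856)⁴ = 66.5.

ratio ≈ 66.5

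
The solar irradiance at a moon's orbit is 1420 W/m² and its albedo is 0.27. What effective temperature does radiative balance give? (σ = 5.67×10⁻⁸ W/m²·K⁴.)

T ≈ 260 K

Power absorbed = (1−a)S·πR²; power emitted = 4πR²σT⁴. Equating and cancelling πR²:
T = ((1−a)S / 4σ)^(1/4) = (1040 / (4 × 5.67×10⁻⁸))^(1/4) = (4.57×10^9)^(1/4).
T = 260 K.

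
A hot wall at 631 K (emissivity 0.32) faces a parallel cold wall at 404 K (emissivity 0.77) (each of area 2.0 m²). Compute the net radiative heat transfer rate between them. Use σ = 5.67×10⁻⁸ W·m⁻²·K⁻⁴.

Q ≈ 4370 W

For two large parallel gray plates, q = σ(T₁⁴ − T₂⁴) / (1/ε₁ + 1/ε₂ − 1).
1/ε₁ + 1/ε₂ − 1 = 1/0.32 + 1/0.77 − 1 = 3.424.
T₁⁴ − T₂⁴ = 1.59×10^11 − 2.66×10^10 = 1.32×10^11 K⁴.
q = 5.67×10⁻⁸ × 1.32×10^11 / 3.424 = 2180 W/m².
Q = q·A = 2180 × 2.0 = 4370 W.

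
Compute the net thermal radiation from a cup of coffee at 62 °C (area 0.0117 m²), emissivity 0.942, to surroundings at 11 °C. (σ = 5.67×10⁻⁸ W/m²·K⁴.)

Q ≈ 3.81 W

Convert: 62 °C = 335 K; 11 °C = 284 K.
Q = εσA(T⁴ − T_s⁴). T⁴ − T_s⁴ = (335)⁴ − (284)⁴ = 1.26×10^10 − 6.51×10^9 = 6.09×10^9 K⁴.
Q = 0.942 × 5.67×10⁻⁸ × 0.0117 × 6.09×10^9 = 3.81 W.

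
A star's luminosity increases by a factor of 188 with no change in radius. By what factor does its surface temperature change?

factor ≈ 3.70

P ∝ T⁴ ⇒ T ∝ P^(1/4), so T scales by (188)^(1/4) = 3.70.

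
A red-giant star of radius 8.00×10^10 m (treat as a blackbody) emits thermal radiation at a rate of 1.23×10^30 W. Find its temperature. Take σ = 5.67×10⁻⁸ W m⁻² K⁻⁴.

A = 4πr² = 4π × (8.00×10^10)² = 8.04×10^22 m².
From P = σAT⁴, T = (P / σA)^(1/4) = (1.23×10^30 / (5.67×10⁻⁸ × 8.04×10^22))^(1/4).
T = (2.70×10^14)^(1/4) = 4050 K.

T ≈ 4050 K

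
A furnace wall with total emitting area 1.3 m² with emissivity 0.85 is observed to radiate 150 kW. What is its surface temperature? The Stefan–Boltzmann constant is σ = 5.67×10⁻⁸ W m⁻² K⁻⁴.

From P = εσAT⁴, T = (P / εσA)^(1/4) = (1.50×10^5 / (0.85 × 5.67×10⁻⁸ × 1.30))^(1/4).
T = (2.39×10^12)^(1/4) = 1240 K.

T ≈ 1240 K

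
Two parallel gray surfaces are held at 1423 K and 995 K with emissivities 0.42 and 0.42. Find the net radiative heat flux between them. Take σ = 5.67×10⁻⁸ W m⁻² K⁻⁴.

q ≈ 47000 W/m²

For two large parallel gray plates, q = σ(T₁⁴ − T₂⁴) / (1/ε₁ + 1/ε₂ − 1).
1/ε₁ + 1/ε₂ − 1 = 1/0.42 + 1/0.42 − 1 = 3.762.
T₁⁴ − T₂⁴ = 4.10×10^12 − 9.80×10^11 = 3.12×10^12 K⁴.
q = 5.67×10⁻⁸ × 3.12×10^12 / 3.762 = 47000 W/m².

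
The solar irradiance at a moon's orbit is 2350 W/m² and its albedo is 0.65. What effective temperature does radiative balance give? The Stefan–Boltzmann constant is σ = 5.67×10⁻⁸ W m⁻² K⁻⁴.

Power absorbed = (1−a)S·πR²; power emitted = 4πR²σT⁴. Equating and cancelling πR²:
T = ((1−a)S / 4σ)^(1/4) = (822 / (4 × 5.67×10⁻⁸))^(1/4) = (3.63×10^9)^(1/4).
T = 245 K.

T ≈ 245 K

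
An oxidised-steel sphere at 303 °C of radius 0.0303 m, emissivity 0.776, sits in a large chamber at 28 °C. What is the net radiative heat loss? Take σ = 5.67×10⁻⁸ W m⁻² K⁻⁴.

Q ≈ 51.7 W

A = 4πr² = 4π × (0.0303)² = 0.0115 m².
Convert: 303 °C = 576 K; 28 °C = 301 K.
Q = εσA(T⁴ − T_s⁴). T⁴ − T_s⁴ = (576)⁴ − (301)⁴ = 1.10×10^11 − 8.21×10^9 = 1.02×10^11 K⁴.
Q = 0.776 × 5.67×10⁻⁸ × 0.0115 × 1.02×10^11 = 51.7 W.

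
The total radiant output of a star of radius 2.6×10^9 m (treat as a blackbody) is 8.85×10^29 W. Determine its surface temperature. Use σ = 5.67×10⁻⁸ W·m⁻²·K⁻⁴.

T ≈ 20700 K

A = 4πr² = 4π × (2.6×10^9)² = 8.49×10^19 m².
From P = σAT⁴, T = (P / σA)^(1/4) = (8.85×10^29 / (5.67×10⁻⁸ × 8.49×10^19))^(1/4).
T = (1.84×10^17)^(1/4) = 20700 K.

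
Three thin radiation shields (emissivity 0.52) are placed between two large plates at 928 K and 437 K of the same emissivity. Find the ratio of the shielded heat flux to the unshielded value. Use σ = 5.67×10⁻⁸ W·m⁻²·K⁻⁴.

With N identical shields there are N+1 = 4 gaps in series, each with the same radiative resistance, so the flux falls to 1/(N+1) of its unshielded value.

ratio ≈ 0.250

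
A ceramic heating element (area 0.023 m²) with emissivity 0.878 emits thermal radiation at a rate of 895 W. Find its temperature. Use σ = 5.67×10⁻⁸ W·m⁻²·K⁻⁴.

From P = εσAT⁴, T = (P / εσA)^(1/4) = (895 / (0.878 × 5.67×10⁻⁸ × 0.0230))^(1/4).
T = (7.82×10^11)^(1/4) = 940 K.

T ≈ 940 K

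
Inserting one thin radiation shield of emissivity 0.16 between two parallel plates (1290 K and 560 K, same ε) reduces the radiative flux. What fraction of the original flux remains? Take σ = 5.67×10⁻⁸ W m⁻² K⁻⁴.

ratio ≈ 0.500

With N identical shields there are N+1 = 2 gaps in series, each with the same radiative resistance, so the flux falls to 1/(N+1) of its unshielded value.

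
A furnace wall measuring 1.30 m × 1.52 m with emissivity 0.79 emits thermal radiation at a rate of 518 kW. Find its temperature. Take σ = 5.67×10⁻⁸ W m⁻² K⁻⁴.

T ≈ 1560 K

A = 1.30 × 1.52 = 1.98 m².
From P = εσAT⁴, T = (P / εσA)^(1/4) = (5.18×10^5 / (0.79 × 5.67×10⁻⁸ × 1.98))^(1/4).
T = (5.85×10^12)^(1/4) = 1560 K.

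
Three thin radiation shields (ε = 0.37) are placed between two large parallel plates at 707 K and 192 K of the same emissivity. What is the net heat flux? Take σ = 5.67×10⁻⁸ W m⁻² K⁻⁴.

Each of the 4 gaps contributes resistance (2/ε − 1) = 2/0.37 − 1 = 4.405; total = 17.62.
q = σ(T₁⁴ − T₂⁴) / 17.62 = 5.67×10⁻⁸ × 2.48×10^11 / 17.62 = 800 W/m².

q ≈ 800 W/m²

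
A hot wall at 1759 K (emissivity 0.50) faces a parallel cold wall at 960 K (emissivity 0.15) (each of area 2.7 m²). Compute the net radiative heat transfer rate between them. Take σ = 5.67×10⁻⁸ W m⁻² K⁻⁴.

For two large parallel gray plates, q = σ(T₁⁴ − T₂⁴) / (1/ε₁ + 1/ε₂ − 1).
1/ε₁ + 1/ε₂ − 1 = 1/0.50 + 1/0.15 − 1 = 7.667.
T₁⁴ − T₂⁴ = 9.57×10^12 − 8.49×10^11 = 8.72×10^12 K⁴.
q = 5.67×10⁻⁸ × 8.72×10^12 / 7.667 = 64500 W/m².
Q = q·A = 64500 × 2.7 = 1.74×10^5 W.

Q ≈ 1.74×10^5 W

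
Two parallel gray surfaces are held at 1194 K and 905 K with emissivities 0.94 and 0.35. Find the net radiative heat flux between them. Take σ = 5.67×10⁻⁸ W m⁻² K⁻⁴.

For two large parallel gray plates, q = σ(T₁⁴ − T₂⁴) / (1/ε₁ + 1/ε₂ − 1).
1/ε₁ + 1/ε₂ − 1 = 1/0.94 + 1/0.35 − 1 = 2.921.
T₁⁴ − T₂⁴ = 2.03×10^12 − 6.71×10^11 = 1.36×10^12 K⁴.
q = 5.67×10⁻⁸ × 1.36×10^12 / 2.921 = 26400 W/m².

q ≈ 26400 W/m²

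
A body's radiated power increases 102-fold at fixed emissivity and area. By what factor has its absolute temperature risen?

factor ≈ 3.18

P ∝ T⁴ ⇒ T ∝ P^(1/4), so T scales by (102)^(1/4) = 3.18.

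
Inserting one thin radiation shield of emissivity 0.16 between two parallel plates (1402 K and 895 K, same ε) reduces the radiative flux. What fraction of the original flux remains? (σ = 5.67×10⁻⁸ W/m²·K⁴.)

ratio ≈ 0.500

With N identical shields there are N+1 = 2 gaps in series, each with the same radiative resistance, so the flux falls to 1/(N+1) of its unshielded value.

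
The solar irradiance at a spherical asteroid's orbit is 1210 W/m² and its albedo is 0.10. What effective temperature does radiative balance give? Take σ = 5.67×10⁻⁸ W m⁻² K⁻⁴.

Power absorbed = (1−a)S·πR²; power emitted = 4πR²σT⁴. Equating and cancelling πR²:
T = ((1−a)S / 4σ)^(1/4) = (1090 / (4 × 5.67×10⁻⁸))^(1/4) = (4.80×10^9)^(1/4).
T = 263 K.

T ≈ 263 K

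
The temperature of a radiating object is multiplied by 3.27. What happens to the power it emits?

P ∝ T⁴, so the power scales as (3.27)⁴ = 114.

factor ≈ 114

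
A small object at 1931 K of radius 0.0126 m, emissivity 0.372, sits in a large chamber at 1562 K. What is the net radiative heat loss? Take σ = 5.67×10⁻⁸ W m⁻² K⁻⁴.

Q ≈ 335 W

A = 4πr² = 4π × (0.0126)² = 2.00×10^-3 m².
Q = εσA(T⁴ − T_s⁴). T⁴ − T_s⁴ = (1931)⁴ − (1562)⁴ = 1.39×10^13 − 5.95×10^12 = 7.95×10^12 K⁴.
Q = 0.372 × 5.67×10⁻⁸ × 2.00×10^-3 × 7.95×10^12 = 335 W.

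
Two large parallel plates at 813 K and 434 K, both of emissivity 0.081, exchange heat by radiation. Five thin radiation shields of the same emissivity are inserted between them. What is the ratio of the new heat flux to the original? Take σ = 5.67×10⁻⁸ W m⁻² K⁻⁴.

ratio ≈ 0.167

With N identical shields there are N+1 = 6 gaps in series, each with the same radiative resistance, so the flux falls to 1/(N+1) of its unshielded value.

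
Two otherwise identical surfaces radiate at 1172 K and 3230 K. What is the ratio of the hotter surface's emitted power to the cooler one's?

ratio ≈ 57.7

P ∝ T⁴, so the ratio is (3230/1172)⁴ = (2.756)⁴ = 57.7.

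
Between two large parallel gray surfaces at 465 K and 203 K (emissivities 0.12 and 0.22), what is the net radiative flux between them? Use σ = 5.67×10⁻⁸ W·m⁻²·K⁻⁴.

q ≈ 215 W/m²

For two large parallel gray plates, q = σ(T₁⁴ − T₂⁴) / (1/ε₁ + 1/ε₂ − 1).
1/ε₁ + 1/ε₂ − 1 = 1/0.12 + 1/0.22 − 1 = 11.88.
T₁⁴ − T₂⁴ = 4.68×10^10 − 1.70×10^9 = 4.51×10^10 K⁴.
q = 5.67×10⁻⁸ × 4.51×10^10 / 11.88 = 215 W/m².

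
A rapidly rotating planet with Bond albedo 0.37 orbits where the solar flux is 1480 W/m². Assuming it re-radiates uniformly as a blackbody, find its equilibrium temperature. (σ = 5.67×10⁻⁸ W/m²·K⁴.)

Power absorbed = (1−a)S·πR²; power emitted = 4πR²σT⁴. Equating and cancelling πR²:
T = ((1−a)S / 4σ)^(1/4) = (932 / (4 × 5.67×10⁻⁸))^(1/4) = (4.11×10^9)^(1/4).
T = 253 K.

T ≈ 253 K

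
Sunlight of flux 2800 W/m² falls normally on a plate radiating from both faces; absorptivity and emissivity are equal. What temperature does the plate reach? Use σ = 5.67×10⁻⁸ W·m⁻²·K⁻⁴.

T ≈ 396 K

Absorbed flux αS = emitted flux 2εσT⁴ per unit area; with α = ε this gives T = (S/2σ)^(1/4).
T = (2800 / (2 × 5.67×10⁻⁸))^(1/4) = (2.47×10^10)^(1/4).
T = 396 K.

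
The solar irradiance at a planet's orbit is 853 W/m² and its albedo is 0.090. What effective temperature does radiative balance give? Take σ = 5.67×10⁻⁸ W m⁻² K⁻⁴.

Power absorbed = (1−a)S·πR²; power emitted = 4πR²σT⁴. Equating and cancelling πR²:
T = ((1−a)S / 4σ)^(1/4) = (776 / (4 × 5.67×10⁻⁸))^(1/4) = (3.42×10^9)^(1/4).
T = 242 K.

T ≈ 242 K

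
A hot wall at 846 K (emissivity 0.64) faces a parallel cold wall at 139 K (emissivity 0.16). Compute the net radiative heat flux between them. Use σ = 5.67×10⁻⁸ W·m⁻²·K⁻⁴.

q ≈ 4260 W/m²

For two large parallel gray plates, q = σ(T₁⁴ − T₂⁴) / (1/ε₁ + 1/ε₂ − 1).
1/ε₁ + 1/ε₂ − 1 = 1/0.64 + 1/0.16 − 1 = 6.812.
T₁⁴ − T₂⁴ = 5.12×10^11 − 3.73×10^8 = 5.12×10^11 K⁴.
q = 5.67×10⁻⁸ × 5.12×10^11 / 6.812 = 4260 W/m².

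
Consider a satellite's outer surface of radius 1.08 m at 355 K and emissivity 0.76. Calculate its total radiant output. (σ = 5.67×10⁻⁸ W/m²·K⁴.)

A = 4πr² = 4π × (1.08)² = 14.7 m².
P = εσAT⁴ = 0.76 × 5.67×10⁻⁸ × 14.7 × (355)⁴ = 0.76 × 5.67×10⁻⁸ × 14.7 × 1.59×10^10.
P = 10000 W.

P ≈ 10000 W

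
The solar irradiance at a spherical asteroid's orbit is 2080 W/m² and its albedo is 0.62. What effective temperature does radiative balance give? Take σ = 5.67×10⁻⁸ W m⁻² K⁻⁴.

Power absorbed = (1−a)S·πR²; power emitted = 4πR²σT⁴. Equating and cancelling πR²:
T = ((1−a)S / 4σ)^(1/4) = (790 / (4 × 5.67×10⁻⁸))^(1/4) = (3.49×10^9)^(1/4).
T = 243 K.

T ≈ 243 K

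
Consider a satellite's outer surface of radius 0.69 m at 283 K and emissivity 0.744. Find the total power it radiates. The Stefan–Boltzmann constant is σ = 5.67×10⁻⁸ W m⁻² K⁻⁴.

P ≈ 1620 W

A = 4πr² = 4π × (0.69)² = 5.98 m².
Stefan–Boltzmann: P = εσAT⁴ = 0.744 × 5.67×10⁻⁸ × 5.98 × (283)⁴ = 0.744 × 5.67×10⁻⁸ × 5.98 × 6.41×10^9.
P = 1620 W.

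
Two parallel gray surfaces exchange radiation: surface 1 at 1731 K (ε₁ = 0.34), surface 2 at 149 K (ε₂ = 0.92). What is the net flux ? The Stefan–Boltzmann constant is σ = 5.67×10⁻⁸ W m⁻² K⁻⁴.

q ≈ 1.68×10^5 W/m²

For two large parallel gray plates, q = σ(T₁⁴ − T₂⁴) / (1/ε₁ + 1/ε₂ − 1).
1/ε₁ + 1/ε₂ − 1 = 1/0.34 + 1/0.92 − 1 = 3.028.
T₁⁴ − T₂⁴ = 8.98×10^12 − 4.93×10^8 = 8.98×10^12 K⁴.
q = 5.67×10⁻⁸ × 8.98×10^12 / 3.028 = 1.68×10^5 W/m².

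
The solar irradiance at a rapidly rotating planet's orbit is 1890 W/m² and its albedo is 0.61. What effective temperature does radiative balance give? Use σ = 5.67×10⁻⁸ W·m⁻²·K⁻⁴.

Power absorbed = (1−a)S·πR²; power emitted = 4πR²σT⁴. Equating and cancelling πR²:
T = ((1−a)S / 4σ)^(1/4) = (737 / (4 × 5.67×10⁻⁸))^(1/4) = (3.25×10^9)^(1/4).
T = 239 K.

T ≈ 239 K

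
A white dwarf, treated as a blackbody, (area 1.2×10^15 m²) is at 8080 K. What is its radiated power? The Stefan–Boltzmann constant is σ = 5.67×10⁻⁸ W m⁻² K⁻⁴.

P = σAT⁴ = 5.67×10⁻⁸ × 1.20×10^15 × (8080)⁴ = 5.67×10⁻⁸ × 1.20×10^15 × 4.26×10^15.
P = 2.90×10^23 W.

P ≈ 2.90×10^23 W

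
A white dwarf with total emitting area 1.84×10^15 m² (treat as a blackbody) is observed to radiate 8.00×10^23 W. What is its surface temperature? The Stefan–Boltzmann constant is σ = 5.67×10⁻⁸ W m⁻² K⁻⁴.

From P = σAT⁴, T = (P / σA)^(1/4) = (8.00×10^23 / (5.67×10⁻⁸ × 1.84×10^15))^(1/4).
T = (7.67×10^15)^(1/4) = 9360 K.

T ≈ 9360 K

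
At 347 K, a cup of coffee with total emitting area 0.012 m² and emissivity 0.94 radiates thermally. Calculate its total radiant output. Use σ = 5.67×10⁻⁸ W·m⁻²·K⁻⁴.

P ≈ 9.27 W

Stefan–Boltzmann: P = εσAT⁴ = 0.94 × 5.67×10⁻⁸ × 0.0120 × (347)⁴ = 0.94 × 5.67×10⁻⁸ × 0.0120 × 1.45×10^10.
P = 9.27 W.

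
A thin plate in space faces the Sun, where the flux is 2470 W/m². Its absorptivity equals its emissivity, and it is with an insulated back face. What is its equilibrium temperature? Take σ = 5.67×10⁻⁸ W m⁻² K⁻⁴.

T ≈ 457 K

Absorbed flux αS = emitted flux εσT⁴ (one radiating face); with α = ε, T = (S/σ)^(1/4).
T = (2470 / 5.67×10⁻⁸)^(1/4) = (4.36×10^10)^(1/4).
T = 457 K.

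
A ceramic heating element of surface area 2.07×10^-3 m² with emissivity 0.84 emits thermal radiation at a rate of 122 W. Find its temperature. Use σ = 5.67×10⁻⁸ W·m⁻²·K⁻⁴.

T ≈ 1050 K

From P = εσAT⁴, T = (P / εσA)^(1/4) = (122 / (0.84 × 5.67×10⁻⁸ × 2.07×10^-3))^(1/4).
T = (1.24×10^12)^(1/4) = 1050 K.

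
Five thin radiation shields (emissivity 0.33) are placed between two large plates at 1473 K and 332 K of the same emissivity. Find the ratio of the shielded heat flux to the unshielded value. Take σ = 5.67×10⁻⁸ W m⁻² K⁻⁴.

With N identical shields there are N+1 = 6 gaps in series, each with the same radiative resistance, so the flux falls to 1/(N+1) of its unshielded value.

ratio ≈ 0.167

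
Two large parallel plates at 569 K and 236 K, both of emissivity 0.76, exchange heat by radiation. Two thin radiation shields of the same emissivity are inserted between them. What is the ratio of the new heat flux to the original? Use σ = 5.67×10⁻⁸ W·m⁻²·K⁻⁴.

ratio ≈ 0.333

With N identical shields there are N+1 = 3 gaps in series, each with the same radiative resistance, so the flux falls to 1/(N+1) of its unshielded value.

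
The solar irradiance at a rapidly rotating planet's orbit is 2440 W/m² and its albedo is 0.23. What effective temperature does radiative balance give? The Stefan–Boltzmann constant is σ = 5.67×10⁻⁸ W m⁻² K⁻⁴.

Power absorbed = (1−a)S·πR²; power emitted = 4πR²σT⁴. Equating and cancelling πR²:
T = ((1−a)S / 4σ)^(1/4) = (1880 / (4 × 5.67×10⁻⁸))^(1/4) = (8.28×10^9)^(1/4).
T = 302 K.

T ≈ 302 K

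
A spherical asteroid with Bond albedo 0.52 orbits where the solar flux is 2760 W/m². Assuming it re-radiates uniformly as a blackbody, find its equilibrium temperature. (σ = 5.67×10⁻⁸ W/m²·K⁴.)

Power absorbed = (1−a)S·πR²; power emitted = 4πR²σT⁴. Equating and cancelling πR²:
T = ((1−a)S / 4σ)^(1/4) = (1320 / (4 × 5.67×10⁻⁸))^(1/4) = (5.84×10^9)^(1/4).
T = 276 K.

T ≈ 276 K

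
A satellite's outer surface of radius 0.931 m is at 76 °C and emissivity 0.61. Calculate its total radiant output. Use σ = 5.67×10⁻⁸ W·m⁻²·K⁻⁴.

P ≈ 5590 W

A = 4πr² = 4π × (0.931)² = 10.9 m².
76 °C = 349 K.
Stefan–Boltzmann: P = εσAT⁴ = 0.61 × 5.67×10⁻⁸ × 10.9 × (349)⁴ = 0.61 × 5.67×10⁻⁸ × 10.9 × 1.48×10^10.
P = 5590 W.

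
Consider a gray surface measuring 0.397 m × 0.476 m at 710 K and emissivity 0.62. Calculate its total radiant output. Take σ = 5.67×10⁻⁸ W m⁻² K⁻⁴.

P ≈ 1690 W

A = 0.397 × 0.476 = 0.189 m².
Stefan–Boltzmann: P = εσAT⁴ = 0.62 × 5.67×10⁻⁸ × 0.189 × (710)⁴ = 0.62 × 5.67×10⁻⁸ × 0.189 × 2.54×10^11.
P = 1690 W.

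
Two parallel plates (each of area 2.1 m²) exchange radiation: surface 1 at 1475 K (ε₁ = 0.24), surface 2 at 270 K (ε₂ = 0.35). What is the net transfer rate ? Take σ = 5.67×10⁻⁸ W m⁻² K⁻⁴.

Q ≈ 93500 W

For two large parallel gray plates, q = σ(T₁⁴ − T₂⁴) / (1/ε₁ + 1/ε₂ − 1).
1/ε₁ + 1/ε₂ − 1 = 1/0.24 + 1/0.35 − 1 = 6.024.
T₁⁴ − T₂⁴ = 4.73×10^12 − 5.31×10^9 = 4.73×10^12 K⁴.
q = 5.67×10⁻⁸ × 4.73×10^12 / 6.024 = 44500 W/m².
Q = q·A = 44500 × 2.1 = 93500 W.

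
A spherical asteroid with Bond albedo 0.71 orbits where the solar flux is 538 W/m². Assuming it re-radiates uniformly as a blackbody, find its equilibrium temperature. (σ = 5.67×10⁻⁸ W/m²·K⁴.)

T ≈ 162 K

Power absorbed = (1−a)S·πR²; power emitted = 4πR²σT⁴. Equating and cancelling πR²:
T = ((1−a)S / 4σ)^(1/4) = (156 / (4 × 5.67×10⁻⁸))^(1/4) = (6.88×10^8)^(1/4).
T = 162 K.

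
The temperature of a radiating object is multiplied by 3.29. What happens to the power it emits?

P ∝ T⁴, so the power scales as (3.29)⁴ = 117.

factor ≈ 117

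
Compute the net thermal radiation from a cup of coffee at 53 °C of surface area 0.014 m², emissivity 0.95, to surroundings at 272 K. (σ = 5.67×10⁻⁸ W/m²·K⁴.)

Convert: 53 °C = 326 K.
Q = εσA(T⁴ − T_s⁴). T⁴ − T_s⁴ = (326)⁴ − (272)⁴ = 1.13×10^10 − 5.47×10^9 = 5.82×10^9 K⁴.
Q = 0.95 × 5.67×10⁻⁸ × 0.0140 × 5.82×10^9 = 4.39 W.

Q ≈ 4.39 W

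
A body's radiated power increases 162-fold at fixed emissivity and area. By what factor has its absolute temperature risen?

factor ≈ 3.57

P ∝ T⁴ ⇒ T ∝ P^(1/4), so T scales by (162)^(1/4) = 3.57.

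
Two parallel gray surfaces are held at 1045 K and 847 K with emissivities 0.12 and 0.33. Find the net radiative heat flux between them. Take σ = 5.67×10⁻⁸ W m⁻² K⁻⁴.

q ≈ 3710 W/m²

For two large parallel gray plates, q = σ(T₁⁴ − T₂⁴) / (1/ε₁ + 1/ε₂ − 1).
1/ε₁ + 1/ε₂ − 1 = 1/0.12 + 1/0.33 − 1 = 10.36.
T₁⁴ − T₂⁴ = 1.19×10^12 − 5.15×10^11 = 6.78×10^11 K⁴.
q = 5.67×10⁻⁸ × 6.78×10^11 / 10.36 = 3710 W/m².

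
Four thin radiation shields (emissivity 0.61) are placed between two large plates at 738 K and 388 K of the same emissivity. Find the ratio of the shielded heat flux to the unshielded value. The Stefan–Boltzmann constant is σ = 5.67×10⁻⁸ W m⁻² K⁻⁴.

With N identical shields there are N+1 = 5 gaps in series, each with the same radiative resistance, so the flux falls to 1/(N+1) of its unshielded value.

ratio ≈ 0.200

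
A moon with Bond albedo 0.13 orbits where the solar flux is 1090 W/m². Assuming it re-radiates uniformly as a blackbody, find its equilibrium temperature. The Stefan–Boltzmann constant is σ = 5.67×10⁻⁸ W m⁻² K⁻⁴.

Power absorbed = (1−a)S·πR²; power emitted = 4πR²σT⁴. Equating and cancelling πR²:
T = ((1−a)S / 4σ)^(1/4) = (948 / (4 × 5.67×10⁻⁸))^(1/4) = (4.18×10^9)^(1/4).
T = 254 K.

T ≈ 254 K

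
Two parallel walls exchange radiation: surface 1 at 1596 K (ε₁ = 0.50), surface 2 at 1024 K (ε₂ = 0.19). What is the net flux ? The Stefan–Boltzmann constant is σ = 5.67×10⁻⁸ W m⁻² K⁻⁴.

For two large parallel gray plates, q = σ(T₁⁴ − T₂⁴) / (1/ε₁ + 1/ε₂ − 1).
1/ε₁ + 1/ε₂ − 1 = 1/0.50 + 1/0.19 − 1 = 6.263.
T₁⁴ − T₂⁴ = 6.49×10^12 − 1.10×10^12 = 5.39×10^12 K⁴.
q = 5.67×10⁻⁸ × 5.39×10^12 / 6.263 = 48800 W/m².

q ≈ 48800 W/m²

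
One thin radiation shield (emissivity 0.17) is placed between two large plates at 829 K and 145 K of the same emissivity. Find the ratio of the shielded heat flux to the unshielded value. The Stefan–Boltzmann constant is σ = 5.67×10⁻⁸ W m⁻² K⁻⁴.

ratio ≈ 0.500

With N identical shields there are N+1 = 2 gaps in series, each with the same radiative resistance, so the flux falls to 1/(N+1) of its unshielded value.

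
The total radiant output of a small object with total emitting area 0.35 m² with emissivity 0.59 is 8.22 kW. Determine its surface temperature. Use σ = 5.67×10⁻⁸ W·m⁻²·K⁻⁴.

From P = εσAT⁴, T = (P / εσA)^(1/4) = (8220 / (0.59 × 5.67×10⁻⁸ × 0.350))^(1/4).
T = (7.02×10^11)^(1/4) = 915 K.

T ≈ 915 K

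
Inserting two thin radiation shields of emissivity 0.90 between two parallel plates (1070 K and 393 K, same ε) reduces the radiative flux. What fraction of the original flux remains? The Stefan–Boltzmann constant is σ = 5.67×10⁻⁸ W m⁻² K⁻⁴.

ratio ≈ 0.333

With N identical shields there are N+1 = 3 gaps in series, each with the same radiative resistance, so the flux falls to 1/(N+1) of its unshielded value.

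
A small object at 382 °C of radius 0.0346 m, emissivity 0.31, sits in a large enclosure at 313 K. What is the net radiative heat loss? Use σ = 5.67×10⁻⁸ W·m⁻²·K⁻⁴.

Q ≈ 46.1 W

A = 4πr² = 4π × (0.0346)² = 0.0150 m².
Convert: 382 °C = 655 K.
Q = εσA(T⁴ − T_s⁴). T⁴ − T_s⁴ = (655)⁴ − (313)⁴ = 1.84×10^11 − 9.60×10^9 = 1.74×10^11 K⁴.
Q = 0.31 × 5.67×10⁻⁸ × 0.0150 × 1.74×10^11 = 46.1 W.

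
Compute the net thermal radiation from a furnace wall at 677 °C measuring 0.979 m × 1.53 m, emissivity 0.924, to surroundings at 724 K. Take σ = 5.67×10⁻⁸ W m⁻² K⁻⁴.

A = 0.979 × 1.53 = 1.50 m².
Convert: 677 °C = 950 K.
Q = εσA(T⁴ − T_s⁴). T⁴ − T_s⁴ = (950)⁴ − (724)⁴ = 8.15×10^11 − 2.75×10^11 = 5.40×10^11 K⁴.
Q = 0.924 × 5.67×10⁻⁸ × 1.50 × 5.40×10^11 = 42400 W.

Q ≈ 42400 W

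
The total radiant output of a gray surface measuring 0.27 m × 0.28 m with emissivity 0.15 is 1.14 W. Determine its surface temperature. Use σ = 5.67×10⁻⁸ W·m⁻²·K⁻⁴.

T ≈ 205 K

A = 0.27 × 0.28 = 0.0756 m².
From P = εσAT⁴, T = (P / εσA)^(1/4) = (1.14 / (0.15 × 5.67×10⁻⁸ × 0.0756))^(1/4).
T = (1.77×10^9)^(1/4) = 205 K.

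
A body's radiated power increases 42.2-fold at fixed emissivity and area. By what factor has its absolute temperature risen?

factor ≈ 2.55

P ∝ T⁴ ⇒ T ∝ P^(1/4), so T scales by (42.2)^(1/4) = 2.55.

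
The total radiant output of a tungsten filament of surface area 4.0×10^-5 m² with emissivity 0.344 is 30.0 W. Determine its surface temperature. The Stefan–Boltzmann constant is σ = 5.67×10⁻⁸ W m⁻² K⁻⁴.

From P = εσAT⁴, T = (P / εσA)^(1/4) = (30.0 / (0.344 × 5.67×10⁻⁸ × 4.00×10^-5))^(1/4).
T = (3.85×10^13)^(1/4) = 2490 K.

T ≈ 2490 K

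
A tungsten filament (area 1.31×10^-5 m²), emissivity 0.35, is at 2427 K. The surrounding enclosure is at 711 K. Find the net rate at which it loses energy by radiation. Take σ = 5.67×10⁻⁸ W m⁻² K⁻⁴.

Q ≈ 8.95 W

Q = εσA(T⁴ − T_s⁴). T⁴ − T_s⁴ = (2427)⁴ − (711)⁴ = 3.47×10^13 − 2.56×10^11 = 3.44×10^13 K⁴.
Q = 0.35 × 5.67×10⁻⁸ × 1.31×10^-5 × 3.44×10^13 = 8.95 W.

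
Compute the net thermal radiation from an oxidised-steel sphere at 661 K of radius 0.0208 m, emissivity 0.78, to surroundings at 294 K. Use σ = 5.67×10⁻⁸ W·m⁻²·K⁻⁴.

A = 4πr² = 4π × (0.0208)² = 5.44×10^-3 m².
Q = εσA(T⁴ − T_s⁴). T⁴ − T_s⁴ = (661)⁴ − (294)⁴ = 1.91×10^11 − 7.47×10^9 = 1.83×10^11 K⁴.
Q = 0.78 × 5.67×10⁻⁸ × 5.44×10^-3 × 1.83×10^11 = 44.1 W.

Q ≈ 44.1 W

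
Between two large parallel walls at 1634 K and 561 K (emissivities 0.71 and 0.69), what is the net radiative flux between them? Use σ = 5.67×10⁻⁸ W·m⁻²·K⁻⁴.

For two large parallel gray plates, q = σ(T₁⁴ − T₂⁴) / (1/ε₁ + 1/ε₂ − 1).
1/ε₁ + 1/ε₂ − 1 = 1/0.71 + 1/0.69 − 1 = 1.858.
T₁⁴ − T₂⁴ = 7.13×10^12 − 9.90×10^10 = 7.03×10^12 K⁴.
q = 5.67×10⁻⁸ × 7.03×10^12 / 1.858 = 2.15×10^5 W/m².

q ≈ 2.15×10^5 W/m²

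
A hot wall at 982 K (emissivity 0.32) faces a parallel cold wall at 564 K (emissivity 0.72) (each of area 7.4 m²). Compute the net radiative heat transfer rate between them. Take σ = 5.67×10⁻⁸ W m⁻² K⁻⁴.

For two large parallel gray plates, q = σ(T₁⁴ − T₂⁴) / (1/ε₁ + 1/ε₂ − 1).
1/ε₁ + 1/ε₂ − 1 = 1/0.32 + 1/0.72 − 1 = 3.514.
T₁⁴ − T₂⁴ = 9.30×10^11 − 1.01×10^11 = 8.29×10^11 K⁴.
q = 5.67×10⁻⁸ × 8.29×10^11 / 3.514 = 13400 W/m².
Q = q·A = 13400 × 7.4 = 99000 W.

Q ≈ 99000 W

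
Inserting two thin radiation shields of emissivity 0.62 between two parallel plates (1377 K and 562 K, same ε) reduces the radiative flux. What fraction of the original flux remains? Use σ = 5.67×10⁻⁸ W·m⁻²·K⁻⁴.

ratio ≈ 0.333

With N identical shields there are N+1 = 3 gaps in series, each with the same radiative resistance, so the flux falls to 1/(N+1) of its unshielded value.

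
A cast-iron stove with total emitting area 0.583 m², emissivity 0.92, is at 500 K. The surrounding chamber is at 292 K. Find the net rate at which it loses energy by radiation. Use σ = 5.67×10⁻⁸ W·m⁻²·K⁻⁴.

Q ≈ 1680 W

Q = εσA(T⁴ − T_s⁴). T⁴ − T_s⁴ = (500)⁴ − (292)⁴ = 6.25×10^10 − 7.27×10^9 = 5.52×10^10 K⁴.
Q = 0.92 × 5.67×10⁻⁸ × 0.583 × 5.52×10^10 = 1680 W.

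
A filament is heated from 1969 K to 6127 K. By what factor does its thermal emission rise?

ratio ≈ 93.8

P ∝ T⁴, so the ratio is (6127/1969)⁴ = (3.112)⁴ = 93.8.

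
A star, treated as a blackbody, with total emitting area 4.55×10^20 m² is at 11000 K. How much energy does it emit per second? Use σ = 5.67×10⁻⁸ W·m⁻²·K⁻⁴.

P = σAT⁴ = 5.67×10⁻⁸ × 4.55×10^20 × (11000)⁴ = 5.67×10⁻⁸ × 4.55×10^20 × 1.46×10^16.
P = 3.78×10^29 W.

P ≈ 3.78×10^29 W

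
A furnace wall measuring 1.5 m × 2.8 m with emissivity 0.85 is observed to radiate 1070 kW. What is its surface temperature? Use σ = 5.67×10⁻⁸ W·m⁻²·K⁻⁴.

A = 1.5 × 2.8 = 4.20 m².
From P = εσAT⁴, T = (P / εσA)^(1/4) = (1.07×10^6 / (0.85 × 5.67×10⁻⁸ × 4.20))^(1/4).
T = (5.29×10^12)^(1/4) = 1520 K.

T ≈ 1520 K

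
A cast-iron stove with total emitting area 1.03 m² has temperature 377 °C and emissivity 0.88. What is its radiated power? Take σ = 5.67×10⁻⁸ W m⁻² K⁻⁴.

377 °C = 650 K.
Stefan–Boltzmann: P = εσAT⁴ = 0.88 × 5.67×10⁻⁸ × 1.03 × (650)⁴ = 0.88 × 5.67×10⁻⁸ × 1.03 × 1.79×10^11.
P = 9170 W.

P ≈ 9170 W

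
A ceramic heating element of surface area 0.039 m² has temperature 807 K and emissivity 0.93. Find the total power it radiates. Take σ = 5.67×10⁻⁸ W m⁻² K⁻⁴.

P ≈ 872 W

P = εσAT⁴ = 0.93 × 5.67×10⁻⁸ × 0.0390 × (807)⁴ = 0.93 × 5.67×10⁻⁸ × 0.0390 × 4.24×10^11.
P = 872 W.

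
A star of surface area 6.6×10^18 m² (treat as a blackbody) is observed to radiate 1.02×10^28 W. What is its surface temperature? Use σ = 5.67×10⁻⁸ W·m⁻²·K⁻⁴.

From P = σAT⁴, T = (P / σA)^(1/4) = (1.02×10^28 / (5.67×10⁻⁸ × 6.60×10^18))^(1/4).
T = (2.73×10^16)^(1/4) = 12800 K.

T ≈ 12800 K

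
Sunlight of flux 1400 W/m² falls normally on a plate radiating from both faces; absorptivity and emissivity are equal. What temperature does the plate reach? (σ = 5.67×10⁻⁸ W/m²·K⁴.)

Absorbed flux αS = emitted flux 2εσT⁴ per unit area; with α = ε this gives T = (S/2σ)^(1/4).
T = (1400 / (2 × 5.67×10⁻⁸))^(1/4) = (1.23×10^10)^(1/4).
T = 333 K.

T ≈ 333 K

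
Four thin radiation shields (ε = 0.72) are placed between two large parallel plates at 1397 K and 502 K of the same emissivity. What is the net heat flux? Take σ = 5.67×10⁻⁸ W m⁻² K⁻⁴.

Each of the 5 gaps contributes resistance (2/ε − 1) = 2/0.72 − 1 = 1.778; total = 8.889.
q = σ(T₁⁴ − T₂⁴) / 8.889 = 5.67×10⁻⁸ × 3.75×10^12 / 8.889 = 23900 W/m².

q ≈ 23900 W/m²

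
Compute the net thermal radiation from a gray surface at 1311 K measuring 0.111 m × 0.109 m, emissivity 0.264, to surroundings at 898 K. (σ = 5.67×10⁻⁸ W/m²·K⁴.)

A = 0.111 × 0.109 = 0.0121 m².
Q = εσA(T⁴ − T_s⁴). T⁴ − T_s⁴ = (1311)⁴ − (898)⁴ = 2.95×10^12 − 6.50×10^11 = 2.30×10^12 K⁴.
Q = 0.264 × 5.67×10⁻⁸ × 0.0121 × 2.30×10^12 = 417 W.

Q ≈ 417 W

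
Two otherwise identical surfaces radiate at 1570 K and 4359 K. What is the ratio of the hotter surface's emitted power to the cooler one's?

ratio ≈ 59.4

P ∝ T⁴, so the ratio is (4359/1570)⁴ = (2.776)⁴ = 59.4.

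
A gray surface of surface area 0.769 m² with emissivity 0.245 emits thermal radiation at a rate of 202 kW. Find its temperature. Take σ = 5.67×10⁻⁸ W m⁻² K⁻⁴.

T ≈ 2090 K

From P = εσAT⁴, T = (P / εσA)^(1/4) = (2.02×10^5 / (0.245 × 5.67×10⁻⁸ × 0.769))^(1/4).
T = (1.89×10^13)^(1/4) = 2090 K.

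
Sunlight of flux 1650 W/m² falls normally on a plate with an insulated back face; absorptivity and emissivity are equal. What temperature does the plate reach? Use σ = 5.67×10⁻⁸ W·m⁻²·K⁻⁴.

T ≈ 413 K

Absorbed flux αS = emitted flux εσT⁴ (one radiating face); with α = ε, T = (S/σ)^(1/4).
T = (1650 / 5.67×10⁻⁸)^(1/4) = (2.91×10^10)^(1/4).
T = 413 K.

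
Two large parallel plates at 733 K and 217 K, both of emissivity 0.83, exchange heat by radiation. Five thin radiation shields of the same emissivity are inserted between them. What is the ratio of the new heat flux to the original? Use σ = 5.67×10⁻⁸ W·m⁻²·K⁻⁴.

With N identical shields there are N+1 = 6 gaps in series, each with the same radiative resistance, so the flux falls to 1/(N+1) of its unshielded value.

ratio ≈ 0.167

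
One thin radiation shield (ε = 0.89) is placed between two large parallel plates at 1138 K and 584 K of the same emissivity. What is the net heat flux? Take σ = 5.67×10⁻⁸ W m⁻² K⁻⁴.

Each of the 2 gaps contributes resistance (2/ε − 1) = 2/0.89 − 1 = 1.247; total = 2.494.
q = σ(T₁⁴ − T₂⁴) / 2.494 = 5.67×10⁻⁸ × 1.56×10^12 / 2.494 = 35500 W/m².

q ≈ 35500 W/m²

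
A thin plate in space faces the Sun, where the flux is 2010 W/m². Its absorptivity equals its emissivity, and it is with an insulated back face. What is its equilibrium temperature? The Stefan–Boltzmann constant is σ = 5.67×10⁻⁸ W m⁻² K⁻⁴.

T ≈ 434 K

Absorbed flux αS = emitted flux εσT⁴ (one radiating face); with α = ε, T = (S/σ)^(1/4).
T = (2010 / 5.67×10⁻⁸)^(1/4) = (3.54×10^10)^(1/4).
T = 434 K.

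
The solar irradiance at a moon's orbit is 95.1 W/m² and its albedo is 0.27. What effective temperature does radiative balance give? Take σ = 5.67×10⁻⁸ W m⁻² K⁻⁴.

T ≈ 132 K

Power absorbed = (1−a)S·πR²; power emitted = 4πR²σT⁴. Equating and cancelling πR²:
T = ((1−a)S / 4σ)^(1/4) = (69.4 / (4 × 5.67×10⁻⁸))^(1/4) = (3.06×10^8)^(1/4).
T = 132 K.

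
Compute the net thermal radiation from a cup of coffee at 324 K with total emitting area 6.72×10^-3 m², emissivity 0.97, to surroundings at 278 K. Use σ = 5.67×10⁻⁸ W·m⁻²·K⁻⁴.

Q ≈ 1.87 W

Q = εσA(T⁴ − T_s⁴). T⁴ − T_s⁴ = (324)⁴ − (278)⁴ = 1.10×10^10 − 5.97×10^9 = 5.05×10^9 K⁴.
Q = 0.97 × 5.67×10⁻⁸ × 6.72×10^-3 × 5.05×10^9 = 1.87 W.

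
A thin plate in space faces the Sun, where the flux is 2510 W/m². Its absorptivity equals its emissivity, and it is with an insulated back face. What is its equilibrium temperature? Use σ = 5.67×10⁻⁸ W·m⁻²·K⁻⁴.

Absorbed flux αS = emitted flux εσT⁴ (one radiating face); with α = ε, T = (S/σ)^(1/4).
T = (2510 / 5.67×10⁻⁸)^(1/4) = (4.43×10^10)^(1/4).
T = 459 K.

T ≈ 459 K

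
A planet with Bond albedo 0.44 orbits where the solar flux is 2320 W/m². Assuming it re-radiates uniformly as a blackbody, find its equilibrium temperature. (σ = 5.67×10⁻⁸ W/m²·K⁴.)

T ≈ 275 K

Power absorbed = (1−a)S·πR²; power emitted = 4πR²σT⁴. Equating and cancelling πR²:
T = ((1−a)S / 4σ)^(1/4) = (1300 / (4 × 5.67×10⁻⁸))^(1/4) = (5.73×10^9)^(1/4).
T = 275 K.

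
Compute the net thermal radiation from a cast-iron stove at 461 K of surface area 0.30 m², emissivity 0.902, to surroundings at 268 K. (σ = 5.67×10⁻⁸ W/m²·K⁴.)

Q ≈ 614 W

Q = εσA(T⁴ − T_s⁴). T⁴ − T_s⁴ = (461)⁴ − (268)⁴ = 4.52×10^10 − 5.16×10^9 = 4.00×10^10 K⁴.
Q = 0.902 × 5.67×10⁻⁸ × 0.300 × 4.00×10^10 = 614 W.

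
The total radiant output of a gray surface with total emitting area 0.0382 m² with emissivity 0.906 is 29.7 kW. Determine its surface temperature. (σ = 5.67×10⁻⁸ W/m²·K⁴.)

T ≈ 1970 K

From P = εσAT⁴, T = (P / εσA)^(1/4) = (29700 / (0.906 × 5.67×10⁻⁸ × 0.0382))^(1/4).
T = (1.51×10^13)^(1/4) = 1970 K.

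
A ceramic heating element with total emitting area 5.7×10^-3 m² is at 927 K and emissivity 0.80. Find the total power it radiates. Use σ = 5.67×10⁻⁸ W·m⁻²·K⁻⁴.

P = εσAT⁴ = 0.80 × 5.67×10⁻⁸ × 5.70×10^-3 × (927)⁴ = 0.80 × 5.67×10⁻⁸ × 5.70×10^-3 × 7.38×10^11.
P = 191 W.

P ≈ 191 W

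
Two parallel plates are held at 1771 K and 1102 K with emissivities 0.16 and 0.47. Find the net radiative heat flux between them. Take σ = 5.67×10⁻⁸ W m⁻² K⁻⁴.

q ≈ 64300 W/m²

For two large parallel gray plates, q = σ(T₁⁴ − T₂⁴) / (1/ε₁ + 1/ε₂ − 1).
1/ε₁ + 1/ε₂ − 1 = 1/0.16 + 1/0.47 − 1 = 7.378.
T₁⁴ − T₂⁴ = 9.84×10^12 − 1.47×10^12 = 8.36×10^12 K⁴.
q = 5.67×10⁻⁸ × 8.36×10^12 / 7.378 = 64300 W/m².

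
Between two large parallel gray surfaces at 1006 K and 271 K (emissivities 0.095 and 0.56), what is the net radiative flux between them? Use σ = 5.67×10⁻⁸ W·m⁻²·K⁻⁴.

q ≈ 5110 W/m²

For two large parallel gray plates, q = σ(T₁⁴ − T₂⁴) / (1/ε₁ + 1/ε₂ − 1).
1/ε₁ + 1/ε₂ − 1 = 1/0.095 + 1/0.56 − 1 = 11.31.
T₁⁴ − T₂⁴ = 1.02×10^12 − 5.39×10^9 = 1.02×10^12 K⁴.
q = 5.67×10⁻⁸ × 1.02×10^12 / 11.31 = 5110 W/m².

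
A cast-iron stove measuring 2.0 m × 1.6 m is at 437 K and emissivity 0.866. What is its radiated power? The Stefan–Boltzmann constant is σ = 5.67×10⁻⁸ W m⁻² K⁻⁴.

A = 2.0 × 1.6 = 3.20 m².
P = εσAT⁴ = 0.866 × 5.67×10⁻⁸ × 3.20 × (437)⁴ = 0.866 × 5.67×10⁻⁸ × 3.20 × 3.65×10^10.
P = 5730 W.

P ≈ 5730 W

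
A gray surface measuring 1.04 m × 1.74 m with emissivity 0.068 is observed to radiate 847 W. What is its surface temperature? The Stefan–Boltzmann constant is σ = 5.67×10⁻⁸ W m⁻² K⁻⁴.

T ≈ 590 K

A = 1.04 × 1.74 = 1.81 m².
From P = εσAT⁴, T = (P / εσA)^(1/4) = (847 / (0.068 × 5.67×10⁻⁸ × 1.81))^(1/4).
T = (1.21×10^11)^(1/4) = 590 K.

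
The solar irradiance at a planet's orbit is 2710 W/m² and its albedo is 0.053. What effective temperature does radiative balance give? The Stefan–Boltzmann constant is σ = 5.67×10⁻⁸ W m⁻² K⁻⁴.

T ≈ 326 K

Power absorbed = (1−a)S·πR²; power emitted = 4πR²σT⁴. Equating and cancelling πR²:
T = ((1−a)S / 4σ)^(1/4) = (2570 / (4 × 5.67×10⁻⁸))^(1/4) = (1.13×10^10)^(1/4).
T = 326 K.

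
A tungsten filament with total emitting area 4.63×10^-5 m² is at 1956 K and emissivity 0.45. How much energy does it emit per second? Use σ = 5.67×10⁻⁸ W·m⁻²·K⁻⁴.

P = εσAT⁴ = 0.45 × 5.67×10⁻⁸ × 4.63×10^-5 × (1956)⁴ = 0.45 × 5.67×10⁻⁸ × 4.63×10^-5 × 1.46×10^13.
P = 17.3 W.

P ≈ 17.3 W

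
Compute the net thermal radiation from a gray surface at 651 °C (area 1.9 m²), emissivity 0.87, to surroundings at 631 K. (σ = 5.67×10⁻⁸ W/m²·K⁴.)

Q ≈ 53500 W

Convert: 651 °C = 924 K.
Q = εσA(T⁴ − T_s⁴). T⁴ − T_s⁴ = (924)⁴ − (631)⁴ = 7.29×10^11 − 1.59×10^11 = 5.70×10^11 K⁴.
Q = 0.87 × 5.67×10⁻⁸ × 1.90 × 5.70×10^11 = 53500 W.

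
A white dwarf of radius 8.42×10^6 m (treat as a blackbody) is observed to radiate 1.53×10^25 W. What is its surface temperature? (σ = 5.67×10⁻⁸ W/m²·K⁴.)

A = 4πr² = 4π × (8.42×10^6)² = 8.91×10^14 m².
From P = σAT⁴, T = (P / σA)^(1/4) = (1.53×10^25 / (5.67×10⁻⁸ × 8.91×10^14))^(1/4).
T = (3.03×10^17)^(1/4) = 23500 K.

T ≈ 23500 K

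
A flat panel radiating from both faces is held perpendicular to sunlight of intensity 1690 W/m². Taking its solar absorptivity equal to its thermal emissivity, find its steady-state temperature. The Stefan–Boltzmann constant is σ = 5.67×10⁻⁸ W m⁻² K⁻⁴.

T ≈ 349 K

Absorbed flux αS = emitted flux 2εσT⁴ per unit area; with α = ε this gives T = (S/2σ)^(1/4).
T = (1690 / (2 × 5.67×10⁻⁸))^(1/4) = (1.49×10^10)^(1/4).
T = 349 K.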